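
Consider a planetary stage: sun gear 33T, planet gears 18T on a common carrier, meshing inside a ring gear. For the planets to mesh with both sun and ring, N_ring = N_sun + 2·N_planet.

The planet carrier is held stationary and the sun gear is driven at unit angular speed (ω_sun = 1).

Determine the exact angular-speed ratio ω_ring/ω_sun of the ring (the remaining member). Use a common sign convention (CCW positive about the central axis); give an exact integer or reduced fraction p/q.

N_ring = 33 + 2·18 = 69
33(ω_s−ω_c) = −69(ω_r−ω_c),  ω_c=0, ω_s=1
ω_r = 0 − (33/69)(1−0) = -11/23
ω_r/ω_s = -11/23

-11/23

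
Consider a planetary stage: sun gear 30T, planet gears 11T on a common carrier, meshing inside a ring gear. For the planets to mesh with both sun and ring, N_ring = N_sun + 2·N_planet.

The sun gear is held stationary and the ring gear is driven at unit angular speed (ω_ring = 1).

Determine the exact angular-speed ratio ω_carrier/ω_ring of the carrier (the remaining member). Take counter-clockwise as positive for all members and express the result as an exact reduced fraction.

26/41

N_ring = 30 + 2·11 = 52
30(ω_s−ω_c) = −52(ω_r−ω_c),  ω_s=0, ω_r=1
30(0−ω_c) = −52(1−ω_c)  ⇒  82ω_c = 52  ⇒  ω_c = 26/41
ω_c/ω_r = 26/41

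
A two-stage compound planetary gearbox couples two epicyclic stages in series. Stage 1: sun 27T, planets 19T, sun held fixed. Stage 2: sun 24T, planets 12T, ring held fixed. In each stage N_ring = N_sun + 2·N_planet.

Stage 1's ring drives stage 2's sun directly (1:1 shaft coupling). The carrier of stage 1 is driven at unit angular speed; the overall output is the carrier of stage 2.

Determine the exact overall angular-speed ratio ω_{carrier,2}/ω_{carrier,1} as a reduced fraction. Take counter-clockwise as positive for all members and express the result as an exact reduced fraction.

Stage 1: N_ring = 27 + 2·19 = 65
Stage 1: 27(ω_s−ω_c) = −65(ω_r−ω_c),  ω_s=0, ω_c=1
Stage 1: ω_r = 1 − (27/65)(0−1) = 92/65
  ⇒ ω_r¹/ω_c¹ = 92/65
Stage 2: N_ring = 24 + 2·12 = 48
Stage 2: 24(ω_s−ω_c) = −48(ω_r−ω_c),  ω_r=0, ω_s=1
Stage 2: 24(1−ω_c) = −48(0−ω_c)  ⇒  72ω_c = 24  ⇒  ω_c = 1/3
  ⇒ ω_c²/ω_s² = 1/3
Coupling ω_s² = ω_r¹ ⇒ overall = 92/65 × 1/3 = 92/195

92/195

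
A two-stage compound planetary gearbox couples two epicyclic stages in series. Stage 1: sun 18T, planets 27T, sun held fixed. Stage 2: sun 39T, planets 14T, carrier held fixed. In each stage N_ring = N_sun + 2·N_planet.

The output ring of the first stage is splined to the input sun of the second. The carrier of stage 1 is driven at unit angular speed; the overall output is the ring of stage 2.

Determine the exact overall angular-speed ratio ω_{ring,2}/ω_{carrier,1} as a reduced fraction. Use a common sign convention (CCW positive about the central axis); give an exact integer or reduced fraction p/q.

Stage 1: N_ring = 18 + 2·27 = 72
Stage 1: 18(ω_s−ω_c) = −72(ω_r−ω_c),  ω_s=0, ω_c=1
Stage 1: ω_r = 1 − (18/72)(0−1) = 5/4
  ⇒ ω_r¹/ω_c¹ = 5/4
Stage 2: N_ring = 39 + 2·14 = 67
Stage 2: 39(ω_s−ω_c) = −67(ω_r−ω_c),  ω_c=0, ω_s=1
Stage 2: ω_r = 0 − (39/67)(1−0) = -39/67
  ⇒ ω_r²/ω_s² = -39/67
Coupling ω_s² = ω_r¹ ⇒ overall = 5/4 × -39/67 = -195/268

-195/268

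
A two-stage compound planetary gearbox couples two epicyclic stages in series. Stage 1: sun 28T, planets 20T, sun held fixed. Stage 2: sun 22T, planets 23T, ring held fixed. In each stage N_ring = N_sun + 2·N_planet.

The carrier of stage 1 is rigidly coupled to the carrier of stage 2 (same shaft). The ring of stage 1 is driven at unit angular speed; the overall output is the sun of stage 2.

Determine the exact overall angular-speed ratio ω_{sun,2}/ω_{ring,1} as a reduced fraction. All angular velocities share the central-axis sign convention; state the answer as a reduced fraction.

255/88

Stage 1: N_ring = 28 + 2·20 = 68
Stage 1: 28(ω_s−ω_c) = −68(ω_r−ω_c),  ω_s=0, ω_r=1
Stage 1: 28(0−ω_c) = −68(1−ω_c)  ⇒  96ω_c = 68  ⇒  ω_c = 17/24
  ⇒ ω_c¹/ω_r¹ = 17/24
Stage 2: N_ring = 22 + 2·23 = 68
Stage 2: 22(ω_s−ω_c) = −68(ω_r−ω_c),  ω_r=0, ω_c=1
Stage 2: ω_s = 1 − (68/22)(0−1) = 45/11
  ⇒ ω_s²/ω_c² = 45/11
Coupling ω_c² = ω_c¹ ⇒ overall = 17/24 × 45/11 = 255/88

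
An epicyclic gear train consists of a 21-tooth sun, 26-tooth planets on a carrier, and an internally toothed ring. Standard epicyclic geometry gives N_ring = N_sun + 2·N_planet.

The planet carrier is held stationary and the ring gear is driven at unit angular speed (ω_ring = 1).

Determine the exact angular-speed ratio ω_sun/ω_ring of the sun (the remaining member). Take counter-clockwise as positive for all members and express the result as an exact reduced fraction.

N_ring = 21 + 2·26 = 73
21(ω_s−ω_c) = −73(ω_r−ω_c),  ω_c=0, ω_r=1
ω_s = 0 − (73/21)(1−0) = -73/21
ω_s/ω_r = -73/21

-73/21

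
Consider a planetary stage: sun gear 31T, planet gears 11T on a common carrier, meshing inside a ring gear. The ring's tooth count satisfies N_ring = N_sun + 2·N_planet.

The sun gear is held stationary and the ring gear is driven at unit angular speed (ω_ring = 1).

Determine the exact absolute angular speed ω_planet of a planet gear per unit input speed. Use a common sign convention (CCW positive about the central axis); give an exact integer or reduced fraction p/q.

N_ring = 31 + 2·11 = 53
31(ω_s−ω_c) = −53(ω_r−ω_c),  ω_s=0, ω_r=1
31(0−ω_c) = −53(1−ω_c)  ⇒  84ω_c = 53  ⇒  ω_c = 53/84
sun–planet: 31·(0−53/84) = −11·(ω_p−ω_c)  ⇒  ω_p−ω_c = −(31/11)·(-53/84) = 1643/924
ω_p = 53/84 + 1643/924 = 53/22

53/22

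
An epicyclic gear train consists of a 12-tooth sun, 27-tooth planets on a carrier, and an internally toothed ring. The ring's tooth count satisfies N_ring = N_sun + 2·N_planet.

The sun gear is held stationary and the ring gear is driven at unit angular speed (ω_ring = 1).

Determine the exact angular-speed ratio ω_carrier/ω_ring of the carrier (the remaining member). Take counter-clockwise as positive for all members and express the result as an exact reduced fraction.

11/13

N_ring = 12 + 2·27 = 66
12(ω_s−ω_c) = −66(ω_r−ω_c),  ω_s=0, ω_r=1
12(0−ω_c) = −66(1−ω_c)  ⇒  78ω_c = 66  ⇒  ω_c = 11/13
ω_c/ω_r = 11/13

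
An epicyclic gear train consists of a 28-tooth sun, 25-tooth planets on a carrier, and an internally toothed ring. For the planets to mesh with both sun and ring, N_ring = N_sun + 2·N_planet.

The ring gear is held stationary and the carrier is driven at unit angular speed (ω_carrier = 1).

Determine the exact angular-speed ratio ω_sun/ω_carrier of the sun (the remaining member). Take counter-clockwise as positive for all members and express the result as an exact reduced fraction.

N_ring = 28 + 2·25 = 78
28(ω_s−ω_c) = −78(ω_r−ω_c),  ω_r=0, ω_c=1
ω_s = 1 − (78/28)(0−1) = 53/14
ω_s/ω_c = 53/14

53/14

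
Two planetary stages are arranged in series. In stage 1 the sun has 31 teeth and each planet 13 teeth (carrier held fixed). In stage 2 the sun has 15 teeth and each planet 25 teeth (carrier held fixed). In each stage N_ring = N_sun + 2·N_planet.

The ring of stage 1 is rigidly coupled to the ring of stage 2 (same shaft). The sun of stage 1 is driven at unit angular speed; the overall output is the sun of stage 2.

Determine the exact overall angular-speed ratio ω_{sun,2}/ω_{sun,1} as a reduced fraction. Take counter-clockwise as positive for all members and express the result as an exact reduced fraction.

403/171

Stage 1: N_ring = 31 + 2·13 = 57
Stage 1: 31(ω_s−ω_c) = −57(ω_r−ω_c),  ω_c=0, ω_s=1
Stage 1: ω_r = 0 − (31/57)(1−0) = -31/57
  ⇒ ω_r¹/ω_s¹ = -31/57
Stage 2: N_ring = 15 + 2·25 = 65
Stage 2: 15(ω_s−ω_c) = −65(ω_r−ω_c),  ω_c=0, ω_r=1
Stage 2: ω_s = 0 − (65/15)(1−0) = -13/3
  ⇒ ω_s²/ω_r² = -13/3
Coupling ω_r² = ω_r¹ ⇒ overall = -31/57 × -13/3 = 403/171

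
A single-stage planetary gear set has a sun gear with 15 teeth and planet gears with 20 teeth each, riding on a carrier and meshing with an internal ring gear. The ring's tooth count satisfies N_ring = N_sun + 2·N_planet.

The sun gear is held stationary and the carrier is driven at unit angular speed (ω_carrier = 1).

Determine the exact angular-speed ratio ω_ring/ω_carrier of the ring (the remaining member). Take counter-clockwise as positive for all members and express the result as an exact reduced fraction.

N_ring = 15 + 2·20 = 55
15(ω_s−ω_c) = −55(ω_r−ω_c),  ω_s=0, ω_c=1
ω_r = 1 − (15/55)(0−1) = 14/11
ω_r/ω_c = 14/11

14/11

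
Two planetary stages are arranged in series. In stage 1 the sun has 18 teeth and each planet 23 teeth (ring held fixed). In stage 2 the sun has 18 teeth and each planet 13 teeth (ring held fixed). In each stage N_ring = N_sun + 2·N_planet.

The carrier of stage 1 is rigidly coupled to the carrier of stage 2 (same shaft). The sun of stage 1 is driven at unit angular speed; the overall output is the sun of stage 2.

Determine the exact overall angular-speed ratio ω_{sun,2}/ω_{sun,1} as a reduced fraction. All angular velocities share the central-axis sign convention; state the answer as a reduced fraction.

Stage 1: N_ring = 18 + 2·23 = 64
Stage 1: 18(ω_s−ω_c) = −64(ω_r−ω_c),  ω_r=0, ω_s=1
Stage 1: 18(1−ω_c) = −64(0−ω_c)  ⇒  82ω_c = 18  ⇒  ω_c = 9/41
  ⇒ ω_c¹/ω_s¹ = 9/41
Stage 2: N_ring = 18 + 2·13 = 44
Stage 2: 18(ω_s−ω_c) = −44(ω_r−ω_c),  ω_r=0, ω_c=1
Stage 2: ω_s = 1 − (44/18)(0−1) = 31/9
  ⇒ ω_s²/ω_c² = 31/9
Coupling ω_c² = ω_c¹ ⇒ overall = 9/41 × 31/9 = 31/41

31/41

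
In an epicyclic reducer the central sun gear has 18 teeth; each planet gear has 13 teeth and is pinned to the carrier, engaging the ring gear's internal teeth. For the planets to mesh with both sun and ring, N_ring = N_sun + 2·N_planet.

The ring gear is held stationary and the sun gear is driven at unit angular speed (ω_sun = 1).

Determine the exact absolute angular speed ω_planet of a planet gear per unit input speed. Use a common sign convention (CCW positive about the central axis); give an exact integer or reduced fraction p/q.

-9/13

N_ring = 18 + 2·13 = 44
18(ω_s−ω_c) = −44(ω_r−ω_c),  ω_r=0, ω_s=1
18(1−ω_c) = −44(0−ω_c)  ⇒  62ω_c = 18  ⇒  ω_c = 9/31
sun–planet: 18·(1−9/31) = −13·(ω_p−ω_c)  ⇒  ω_p−ω_c = −(18/13)·(22/31) = -396/403
ω_p = 9/31 − 396/403 = -9/13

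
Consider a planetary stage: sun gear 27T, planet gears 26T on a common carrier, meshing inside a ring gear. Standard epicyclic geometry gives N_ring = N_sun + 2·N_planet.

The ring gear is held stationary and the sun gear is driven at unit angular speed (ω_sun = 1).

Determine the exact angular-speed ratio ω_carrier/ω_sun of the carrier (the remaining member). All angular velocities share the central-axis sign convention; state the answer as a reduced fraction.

27/106

N_ring = 27 + 2·26 = 79
27(ω_s−ω_c) = −79(ω_r−ω_c),  ω_r=0, ω_s=1
27(1−ω_c) = −79(0−ω_c)  ⇒  106ω_c = 27  ⇒  ω_c = 27/106
ω_c/ω_s = 27/106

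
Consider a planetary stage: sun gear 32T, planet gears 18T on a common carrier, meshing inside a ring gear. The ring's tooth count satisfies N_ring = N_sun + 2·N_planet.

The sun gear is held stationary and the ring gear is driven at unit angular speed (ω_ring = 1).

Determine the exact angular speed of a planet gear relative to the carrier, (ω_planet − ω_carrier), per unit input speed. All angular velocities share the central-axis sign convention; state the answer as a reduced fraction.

272/225

N_ring = 32 + 2·18 = 68
32(ω_s−ω_c) = −68(ω_r−ω_c),  ω_s=0, ω_r=1
32(0−ω_c) = −68(1−ω_c)  ⇒  100ω_c = 68  ⇒  ω_c = 17/25
sun–planet: 32·(0−17/25) = −18·(ω_p−ω_c)  ⇒  ω_p−ω_c = −(32/18)·(-17/25) = 272/225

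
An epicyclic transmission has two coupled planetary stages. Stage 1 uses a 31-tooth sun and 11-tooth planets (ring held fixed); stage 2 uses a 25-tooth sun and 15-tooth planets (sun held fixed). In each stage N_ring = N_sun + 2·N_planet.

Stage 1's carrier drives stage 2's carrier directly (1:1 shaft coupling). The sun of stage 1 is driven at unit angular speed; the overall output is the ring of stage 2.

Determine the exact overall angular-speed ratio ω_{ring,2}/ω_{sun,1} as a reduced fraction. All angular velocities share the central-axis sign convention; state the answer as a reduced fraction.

Stage 1: N_ring = 31 + 2·11 = 53
Stage 1: 31(ω_s−ω_c) = −53(ω_r−ω_c),  ω_r=0, ω_s=1
Stage 1: 31(1−ω_c) = −53(0−ω_c)  ⇒  84ω_c = 31  ⇒  ω_c = 31/84
  ⇒ ω_c¹/ω_s¹ = 31/84
Stage 2: N_ring = 25 + 2·15 = 55
Stage 2: 25(ω_s−ω_c) = −55(ω_r−ω_c),  ω_s=0, ω_c=1
Stage 2: ω_r = 1 − (25/55)(0−1) = 16/11
  ⇒ ω_r²/ω_c² = 16/11
Coupling ω_c² = ω_c¹ ⇒ overall = 31/84 × 16/11 = 124/231

124/231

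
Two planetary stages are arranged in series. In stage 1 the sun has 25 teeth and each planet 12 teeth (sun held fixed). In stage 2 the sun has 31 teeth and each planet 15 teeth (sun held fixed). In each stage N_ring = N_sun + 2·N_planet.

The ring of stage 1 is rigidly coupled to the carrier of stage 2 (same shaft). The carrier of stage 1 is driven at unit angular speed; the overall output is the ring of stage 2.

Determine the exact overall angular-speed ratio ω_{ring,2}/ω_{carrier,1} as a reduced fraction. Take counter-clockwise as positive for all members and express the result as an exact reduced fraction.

Stage 1: N_ring = 25 + 2·12 = 49
Stage 1: 25(ω_s−ω_c) = −49(ω_r−ω_c),  ω_s=0, ω_c=1
Stage 1: ω_r = 1 − (25/49)(0−1) = 74/49
  ⇒ ω_r¹/ω_c¹ = 74/49
Stage 2: N_ring = 31 + 2·15 = 61
Stage 2: 31(ω_s−ω_c) = −61(ω_r−ω_c),  ω_s=0, ω_c=1
Stage 2: ω_r = 1 − (31/61)(0−1) = 92/61
  ⇒ ω_r²/ω_c² = 92/61
Coupling ω_c² = ω_r¹ ⇒ overall = 74/49 × 92/61 = 6808/2989

6808/2989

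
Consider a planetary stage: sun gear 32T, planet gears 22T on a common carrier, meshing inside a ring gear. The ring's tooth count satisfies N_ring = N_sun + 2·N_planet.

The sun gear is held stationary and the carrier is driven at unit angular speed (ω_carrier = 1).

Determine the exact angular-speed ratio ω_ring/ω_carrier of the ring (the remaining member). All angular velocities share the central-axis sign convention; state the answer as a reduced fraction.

27/19

N_ring = 32 + 2·22 = 76
32(ω_s−ω_c) = −76(ω_r−ω_c),  ω_s=0, ω_c=1
ω_r = 1 − (32/76)(0−1) = 27/19
ω_r/ω_c = 27/19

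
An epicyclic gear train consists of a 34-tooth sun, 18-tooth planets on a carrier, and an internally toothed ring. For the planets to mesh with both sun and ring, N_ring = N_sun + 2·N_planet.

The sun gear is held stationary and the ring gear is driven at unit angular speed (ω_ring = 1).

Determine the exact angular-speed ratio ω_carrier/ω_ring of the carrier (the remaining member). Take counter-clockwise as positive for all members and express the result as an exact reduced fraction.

N_ring = 34 + 2·18 = 70
34(ω_s−ω_c) = −70(ω_r−ω_c),  ω_s=0, ω_r=1
34(0−ω_c) = −70(1−ω_c)  ⇒  104ω_c = 70  ⇒  ω_c = 35/52
ω_c/ω_r = 35/52

35/52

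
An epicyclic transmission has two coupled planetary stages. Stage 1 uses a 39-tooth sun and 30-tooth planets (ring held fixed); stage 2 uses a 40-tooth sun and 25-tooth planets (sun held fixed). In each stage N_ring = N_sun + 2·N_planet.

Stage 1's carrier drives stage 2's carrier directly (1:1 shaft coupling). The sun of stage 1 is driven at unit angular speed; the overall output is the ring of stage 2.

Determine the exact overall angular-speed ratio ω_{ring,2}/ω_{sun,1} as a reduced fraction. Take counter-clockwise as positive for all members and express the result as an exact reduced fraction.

169/414

Stage 1: N_ring = 39 + 2·30 = 99
Stage 1: 39(ω_s−ω_c) = −99(ω_r−ω_c),  ω_r=0, ω_s=1
Stage 1: 39(1−ω_c) = −99(0−ω_c)  ⇒  138ω_c = 39  ⇒  ω_c = 13/46
  ⇒ ω_c¹/ω_s¹ = 13/46
Stage 2: N_ring = 40 + 2·25 = 90
Stage 2: 40(ω_s−ω_c) = −90(ω_r−ω_c),  ω_s=0, ω_c=1
Stage 2: ω_r = 1 − (40/90)(0−1) = 13/9
  ⇒ ω_r²/ω_c² = 13/9
Coupling ω_c² = ω_c¹ ⇒ overall = 13/46 × 13/9 = 169/414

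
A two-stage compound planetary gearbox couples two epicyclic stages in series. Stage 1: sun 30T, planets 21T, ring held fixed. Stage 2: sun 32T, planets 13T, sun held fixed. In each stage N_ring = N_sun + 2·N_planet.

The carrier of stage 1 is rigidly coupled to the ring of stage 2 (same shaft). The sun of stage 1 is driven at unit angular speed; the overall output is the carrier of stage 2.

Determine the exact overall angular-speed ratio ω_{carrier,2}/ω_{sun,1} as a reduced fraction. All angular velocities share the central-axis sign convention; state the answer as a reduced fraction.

29/153

Stage 1: N_ring = 30 + 2·21 = 72
Stage 1: 30(ω_s−ω_c) = −72(ω_r−ω_c),  ω_r=0, ω_s=1
Stage 1: 30(1−ω_c) = −72(0−ω_c)  ⇒  102ω_c = 30  ⇒  ω_c = 5/17
  ⇒ ω_c¹/ω_s¹ = 5/17
Stage 2: N_ring = 32 + 2·13 = 58
Stage 2: 32(ω_s−ω_c) = −58(ω_r−ω_c),  ω_s=0, ω_r=1
Stage 2: 32(0−ω_c) = −58(1−ω_c)  ⇒  90ω_c = 58  ⇒  ω_c = 29/45
  ⇒ ω_c²/ω_r² = 29/45
Coupling ω_r² = ω_c¹ ⇒ overall = 5/17 × 29/45 = 29/153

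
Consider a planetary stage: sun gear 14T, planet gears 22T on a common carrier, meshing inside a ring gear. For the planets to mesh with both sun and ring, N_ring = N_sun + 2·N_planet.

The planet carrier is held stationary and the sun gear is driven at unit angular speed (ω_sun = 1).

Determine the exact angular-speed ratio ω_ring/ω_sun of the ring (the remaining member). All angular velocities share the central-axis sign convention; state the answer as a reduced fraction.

-7/29

N_ring = 14 + 2·22 = 58
14(ω_s−ω_c) = −58(ω_r−ω_c),  ω_c=0, ω_s=1
ω_r = 0 − (14/58)(1−0) = -7/29
ω_r/ω_s = -7/29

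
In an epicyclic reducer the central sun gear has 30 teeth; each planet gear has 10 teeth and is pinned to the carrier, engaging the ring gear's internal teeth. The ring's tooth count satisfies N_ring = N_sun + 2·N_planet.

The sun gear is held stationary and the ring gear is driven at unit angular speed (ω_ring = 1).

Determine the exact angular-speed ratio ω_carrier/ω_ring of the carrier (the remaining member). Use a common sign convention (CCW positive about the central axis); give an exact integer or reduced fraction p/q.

N_ring = 30 + 2·10 = 50
30(ω_s−ω_c) = −50(ω_r−ω_c),  ω_s=0, ω_r=1
30(0−ω_c) = −50(1−ω_c)  ⇒  80ω_c = 50  ⇒  ω_c = 5/8
ω_c/ω_r = 5/8

5/8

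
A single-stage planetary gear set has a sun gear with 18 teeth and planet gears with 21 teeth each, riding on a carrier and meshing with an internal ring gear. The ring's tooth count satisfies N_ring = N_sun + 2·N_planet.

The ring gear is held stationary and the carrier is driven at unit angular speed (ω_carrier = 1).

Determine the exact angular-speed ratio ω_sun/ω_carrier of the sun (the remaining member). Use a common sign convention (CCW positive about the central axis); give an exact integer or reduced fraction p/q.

13/3

N_ring = 18 + 2·21 = 60
18(ω_s−ω_c) = −60(ω_r−ω_c),  ω_r=0, ω_c=1
ω_s = 1 − (60/18)(0−1) = 13/3
ω_s/ω_c = 13/3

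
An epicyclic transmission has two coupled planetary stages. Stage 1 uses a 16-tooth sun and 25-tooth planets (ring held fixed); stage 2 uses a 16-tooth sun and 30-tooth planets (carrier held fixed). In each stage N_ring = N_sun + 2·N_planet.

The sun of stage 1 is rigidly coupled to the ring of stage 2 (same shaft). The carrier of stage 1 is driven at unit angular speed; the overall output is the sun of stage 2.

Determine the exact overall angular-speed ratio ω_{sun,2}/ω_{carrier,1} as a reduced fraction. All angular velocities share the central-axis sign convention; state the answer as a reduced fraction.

-779/32

Stage 1: N_ring = 16 + 2·25 = 66
Stage 1: 16(ω_s−ω_c) = −66(ω_r−ω_c),  ω_r=0, ω_c=1
Stage 1: ω_s = 1 − (66/16)(0−1) = 41/8
  ⇒ ω_s¹/ω_c¹ = 41/8
Stage 2: N_ring = 16 + 2·30 = 76
Stage 2: 16(ω_s−ω_c) = −76(ω_r−ω_c),  ω_c=0, ω_r=1
Stage 2: ω_s = 0 − (76/16)(1−0) = -19/4
  ⇒ ω_s²/ω_r² = -19/4
Coupling ω_r² = ω_s¹ ⇒ overall = 41/8 × -19/4 = -779/32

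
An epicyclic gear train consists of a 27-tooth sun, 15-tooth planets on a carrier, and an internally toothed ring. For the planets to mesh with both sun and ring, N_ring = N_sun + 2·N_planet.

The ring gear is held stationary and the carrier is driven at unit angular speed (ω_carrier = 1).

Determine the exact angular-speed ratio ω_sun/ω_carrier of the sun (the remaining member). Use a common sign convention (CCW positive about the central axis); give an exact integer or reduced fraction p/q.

N_ring = 27 + 2·15 = 57
27(ω_s−ω_c) = −57(ω_r−ω_c),  ω_r=0, ω_c=1
ω_s = 1 − (57/27)(0−1) = 28/9
ω_s/ω_c = 28/9

28/9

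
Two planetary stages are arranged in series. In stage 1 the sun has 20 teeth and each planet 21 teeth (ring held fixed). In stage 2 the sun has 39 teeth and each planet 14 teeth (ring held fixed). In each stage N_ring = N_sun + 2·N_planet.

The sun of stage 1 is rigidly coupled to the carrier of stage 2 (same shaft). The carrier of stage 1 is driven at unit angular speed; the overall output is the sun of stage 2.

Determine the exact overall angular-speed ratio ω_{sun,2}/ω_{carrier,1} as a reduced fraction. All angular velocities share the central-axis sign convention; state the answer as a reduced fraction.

2173/195

Stage 1: N_ring = 20 + 2·21 = 62
Stage 1: 20(ω_s−ω_c) = −62(ω_r−ω_c),  ω_r=0, ω_c=1
Stage 1: ω_s = 1 − (62/20)(0−1) = 41/10
  ⇒ ω_s¹/ω_c¹ = 41/10
Stage 2: N_ring = 39 + 2·14 = 67
Stage 2: 39(ω_s−ω_c) = −67(ω_r−ω_c),  ω_r=0, ω_c=1
Stage 2: ω_s = 1 − (67/39)(0−1) = 106/39
  ⇒ ω_s²/ω_c² = 106/39
Coupling ω_c² = ω_s¹ ⇒ overall = 41/10 × 106/39 = 2173/195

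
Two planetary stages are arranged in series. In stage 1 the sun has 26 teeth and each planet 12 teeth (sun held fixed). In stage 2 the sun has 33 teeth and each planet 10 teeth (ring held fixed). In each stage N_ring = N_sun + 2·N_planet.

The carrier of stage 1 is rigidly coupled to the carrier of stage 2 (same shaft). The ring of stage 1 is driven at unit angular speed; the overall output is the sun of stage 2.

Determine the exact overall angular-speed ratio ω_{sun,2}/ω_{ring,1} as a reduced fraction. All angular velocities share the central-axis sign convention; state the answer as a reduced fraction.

1075/627

Stage 1: N_ring = 26 + 2·12 = 50
Stage 1: 26(ω_s−ω_c) = −50(ω_r−ω_c),  ω_s=0, ω_r=1
Stage 1: 26(0−ω_c) = −50(1−ω_c)  ⇒  76ω_c = 50  ⇒  ω_c = 25/38
  ⇒ ω_c¹/ω_r¹ = 25/38
Stage 2: N_ring = 33 + 2·10 = 53
Stage 2: 33(ω_s−ω_c) = −53(ω_r−ω_c),  ω_r=0, ω_c=1
Stage 2: ω_s = 1 − (53/33)(0−1) = 86/33
  ⇒ ω_s²/ω_c² = 86/33
Coupling ω_c² = ω_c¹ ⇒ overall = 25/38 × 86/33 = 1075/627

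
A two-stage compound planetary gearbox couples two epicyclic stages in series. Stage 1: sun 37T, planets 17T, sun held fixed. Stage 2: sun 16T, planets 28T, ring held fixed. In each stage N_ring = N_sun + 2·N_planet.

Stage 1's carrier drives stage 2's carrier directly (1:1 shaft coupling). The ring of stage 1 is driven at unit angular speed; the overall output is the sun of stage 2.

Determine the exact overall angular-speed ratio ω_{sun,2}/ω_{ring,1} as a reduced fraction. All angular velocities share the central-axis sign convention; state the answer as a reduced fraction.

Stage 1: N_ring = 37 + 2·17 = 71
Stage 1: 37(ω_s−ω_c) = −71(ω_r−ω_c),  ω_s=0, ω_r=1
Stage 1: 37(0−ω_c) = −71(1−ω_c)  ⇒  108ω_c = 71  ⇒  ω_c = 71/108
  ⇒ ω_c¹/ω_r¹ = 71/108
Stage 2: N_ring = 16 + 2·28 = 72
Stage 2: 16(ω_s−ω_c) = −72(ω_r−ω_c),  ω_r=0, ω_c=1
Stage 2: ω_s = 1 − (72/16)(0−1) = 11/2
  ⇒ ω_s²/ω_c² = 11/2
Coupling ω_c² = ω_c¹ ⇒ overall = 71/108 × 11/2 = 781/216

781/216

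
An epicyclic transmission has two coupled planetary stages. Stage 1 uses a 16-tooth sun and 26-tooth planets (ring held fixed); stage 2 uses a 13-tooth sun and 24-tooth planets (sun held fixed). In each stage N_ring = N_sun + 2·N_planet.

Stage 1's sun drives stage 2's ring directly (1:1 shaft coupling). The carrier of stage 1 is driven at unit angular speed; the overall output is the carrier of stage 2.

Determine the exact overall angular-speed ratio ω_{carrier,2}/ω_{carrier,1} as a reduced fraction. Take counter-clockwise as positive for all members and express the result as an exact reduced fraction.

1281/296

Stage 1: N_ring = 16 + 2·26 = 68
Stage 1: 16(ω_s−ω_c) = −68(ω_r−ω_c),  ω_r=0, ω_c=1
Stage 1: ω_s = 1 − (68/16)(0−1) = 21/4
  ⇒ ω_s¹/ω_c¹ = 21/4
Stage 2: N_ring = 13 + 2·24 = 61
Stage 2: 13(ω_s−ω_c) = −61(ω_r−ω_c),  ω_s=0, ω_r=1
Stage 2: 13(0−ω_c) = −61(1−ω_c)  ⇒  74ω_c = 61  ⇒  ω_c = 61/74
  ⇒ ω_c²/ω_r² = 61/74
Coupling ω_r² = ω_s¹ ⇒ overall = 21/4 × 61/74 = 1281/296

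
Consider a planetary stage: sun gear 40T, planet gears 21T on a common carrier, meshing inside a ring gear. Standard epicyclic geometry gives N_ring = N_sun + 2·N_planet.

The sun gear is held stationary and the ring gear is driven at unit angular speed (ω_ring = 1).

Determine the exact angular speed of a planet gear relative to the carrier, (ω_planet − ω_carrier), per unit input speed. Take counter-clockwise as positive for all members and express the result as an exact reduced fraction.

1640/1281

N_ring = 40 + 2·21 = 82
40(ω_s−ω_c) = −82(ω_r−ω_c),  ω_s=0, ω_r=1
40(0−ω_c) = −82(1−ω_c)  ⇒  122ω_c = 82  ⇒  ω_c = 41/61
sun–planet: 40·(0−41/61) = −21·(ω_p−ω_c)  ⇒  ω_p−ω_c = −(40/21)·(-41/61) = 1640/1281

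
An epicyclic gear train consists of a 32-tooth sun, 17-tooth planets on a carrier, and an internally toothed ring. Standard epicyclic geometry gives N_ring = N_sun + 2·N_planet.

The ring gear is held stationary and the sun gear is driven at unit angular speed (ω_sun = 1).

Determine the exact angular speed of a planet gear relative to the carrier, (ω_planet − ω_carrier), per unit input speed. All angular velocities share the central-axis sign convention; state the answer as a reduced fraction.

N_ring = 32 + 2·17 = 66
32(ω_s−ω_c) = −66(ω_r−ω_c),  ω_r=0, ω_s=1
32(1−ω_c) = −66(0−ω_c)  ⇒  98ω_c = 32  ⇒  ω_c = 16/49
sun–planet: 32·(1−16/49) = −17·(ω_p−ω_c)  ⇒  ω_p−ω_c = −(32/17)·(33/49) = -1056/833

-1056/833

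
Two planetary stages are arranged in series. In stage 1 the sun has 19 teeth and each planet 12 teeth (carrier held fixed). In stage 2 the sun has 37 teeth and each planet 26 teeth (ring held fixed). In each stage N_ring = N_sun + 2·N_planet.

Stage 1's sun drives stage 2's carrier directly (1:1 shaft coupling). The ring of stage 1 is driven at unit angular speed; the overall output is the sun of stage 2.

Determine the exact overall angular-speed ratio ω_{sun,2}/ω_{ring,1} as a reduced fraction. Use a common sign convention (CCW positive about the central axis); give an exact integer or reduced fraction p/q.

-5418/703

Stage 1: N_ring = 19 + 2·12 = 43
Stage 1: 19(ω_s−ω_c) = −43(ω_r−ω_c),  ω_c=0, ω_r=1
Stage 1: ω_s = 0 − (43/19)(1−0) = -43/19
  ⇒ ω_s¹/ω_r¹ = -43/19
Stage 2: N_ring = 37 + 2·26 = 89
Stage 2: 37(ω_s−ω_c) = −89(ω_r−ω_c),  ω_r=0, ω_c=1
Stage 2: ω_s = 1 − (89/37)(0−1) = 126/37
  ⇒ ω_s²/ω_c² = 126/37
Coupling ω_c² = ω_s¹ ⇒ overall = -43/19 × 126/37 = -5418/703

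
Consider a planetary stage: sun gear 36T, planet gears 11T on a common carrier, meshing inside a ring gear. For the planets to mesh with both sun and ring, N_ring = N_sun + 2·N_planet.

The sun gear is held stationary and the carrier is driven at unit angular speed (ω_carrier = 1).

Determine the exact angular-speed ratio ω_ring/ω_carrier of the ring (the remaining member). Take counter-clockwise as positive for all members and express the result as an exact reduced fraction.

47/29

N_ring = 36 + 2·11 = 58
36(ω_s−ω_c) = −58(ω_r−ω_c),  ω_s=0, ω_c=1
ω_r = 1 − (36/58)(0−1) = 47/29
ω_r/ω_c = 47/29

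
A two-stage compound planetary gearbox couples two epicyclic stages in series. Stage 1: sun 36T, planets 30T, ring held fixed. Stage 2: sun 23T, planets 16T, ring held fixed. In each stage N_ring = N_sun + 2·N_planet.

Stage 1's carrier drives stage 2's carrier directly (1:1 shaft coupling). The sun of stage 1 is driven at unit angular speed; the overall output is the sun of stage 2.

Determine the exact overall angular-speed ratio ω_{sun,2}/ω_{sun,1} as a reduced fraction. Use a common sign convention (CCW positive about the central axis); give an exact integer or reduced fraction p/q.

Stage 1: N_ring = 36 + 2·30 = 96
Stage 1: 36(ω_s−ω_c) = −96(ω_r−ω_c),  ω_r=0, ω_s=1
Stage 1: 36(1−ω_c) = −96(0−ω_c)  ⇒  132ω_c = 36  ⇒  ω_c = 3/11
  ⇒ ω_c¹/ω_s¹ = 3/11
Stage 2: N_ring = 23 + 2·16 = 55
Stage 2: 23(ω_s−ω_c) = −55(ω_r−ω_c),  ω_r=0, ω_c=1
Stage 2: ω_s = 1 − (55/23)(0−1) = 78/23
  ⇒ ω_s²/ω_c² = 78/23
Coupling ω_c² = ω_c¹ ⇒ overall = 3/11 × 78/23 = 234/253

234/253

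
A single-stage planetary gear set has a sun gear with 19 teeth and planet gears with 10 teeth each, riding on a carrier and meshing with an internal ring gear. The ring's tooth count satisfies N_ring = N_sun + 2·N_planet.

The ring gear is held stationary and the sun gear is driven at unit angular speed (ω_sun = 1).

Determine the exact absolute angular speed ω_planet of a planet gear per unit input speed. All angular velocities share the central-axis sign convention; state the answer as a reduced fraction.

-19/20

N_ring = 19 + 2·10 = 39
19(ω_s−ω_c) = −39(ω_r−ω_c),  ω_r=0, ω_s=1
19(1−ω_c) = −39(0−ω_c)  ⇒  58ω_c = 19  ⇒  ω_c = 19/58
sun–planet: 19·(1−19/58) = −10·(ω_p−ω_c)  ⇒  ω_p−ω_c = −(19/10)·(39/58) = -741/580
ω_p = 19/58 − 741/580 = -19/20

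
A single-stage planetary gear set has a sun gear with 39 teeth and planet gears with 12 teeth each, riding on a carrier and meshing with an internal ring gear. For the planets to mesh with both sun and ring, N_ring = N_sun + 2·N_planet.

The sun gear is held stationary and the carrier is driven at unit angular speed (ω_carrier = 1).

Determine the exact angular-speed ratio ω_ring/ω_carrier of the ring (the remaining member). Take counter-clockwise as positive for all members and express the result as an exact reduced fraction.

34/21

N_ring = 39 + 2·12 = 63
39(ω_s−ω_c) = −63(ω_r−ω_c),  ω_s=0, ω_c=1
ω_r = 1 − (39/63)(0−1) = 34/21
ω_r/ω_c = 34/21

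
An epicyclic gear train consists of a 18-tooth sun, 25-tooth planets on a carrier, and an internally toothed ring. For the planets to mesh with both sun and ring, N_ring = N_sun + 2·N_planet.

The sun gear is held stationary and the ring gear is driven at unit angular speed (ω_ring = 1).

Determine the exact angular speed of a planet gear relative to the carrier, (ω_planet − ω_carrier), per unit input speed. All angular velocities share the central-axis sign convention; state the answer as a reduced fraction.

N_ring = 18 + 2·25 = 68
18(ω_s−ω_c) = −68(ω_r−ω_c),  ω_s=0, ω_r=1
18(0−ω_c) = −68(1−ω_c)  ⇒  86ω_c = 68  ⇒  ω_c = 34/43
sun–planet: 18·(0−34/43) = −25·(ω_p−ω_c)  ⇒  ω_p−ω_c = −(18/25)·(-34/43) = 612/1075

612/1075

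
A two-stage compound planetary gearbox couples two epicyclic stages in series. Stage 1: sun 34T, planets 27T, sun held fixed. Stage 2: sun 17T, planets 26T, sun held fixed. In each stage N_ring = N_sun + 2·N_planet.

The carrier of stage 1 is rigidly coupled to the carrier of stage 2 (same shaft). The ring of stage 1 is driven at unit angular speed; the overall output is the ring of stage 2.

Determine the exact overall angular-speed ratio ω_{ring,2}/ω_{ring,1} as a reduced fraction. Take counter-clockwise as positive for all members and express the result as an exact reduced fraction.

Stage 1: N_ring = 34 + 2·27 = 88
Stage 1: 34(ω_s−ω_c) = −88(ω_r−ω_c),  ω_s=0, ω_r=1
Stage 1: 34(0−ω_c) = −88(1−ω_c)  ⇒  122ω_c = 88  ⇒  ω_c = 44/61
  ⇒ ω_c¹/ω_r¹ = 44/61
Stage 2: N_ring = 17 + 2·26 = 69
Stage 2: 17(ω_s−ω_c) = −69(ω_r−ω_c),  ω_s=0, ω_c=1
Stage 2: ω_r = 1 − (17/69)(0−1) = 86/69
  ⇒ ω_r²/ω_c² = 86/69
Coupling ω_c² = ω_c¹ ⇒ overall = 44/61 × 86/69 = 3784/4209

3784/4209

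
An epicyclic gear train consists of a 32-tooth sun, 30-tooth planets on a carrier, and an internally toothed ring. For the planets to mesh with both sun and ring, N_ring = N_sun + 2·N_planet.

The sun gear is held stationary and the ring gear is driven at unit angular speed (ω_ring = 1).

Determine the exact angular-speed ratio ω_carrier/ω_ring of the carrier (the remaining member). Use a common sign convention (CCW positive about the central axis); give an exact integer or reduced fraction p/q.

23/31

N_ring = 32 + 2·30 = 92
32(ω_s−ω_c) = −92(ω_r−ω_c),  ω_s=0, ω_r=1
32(0−ω_c) = −92(1−ω_c)  ⇒  124ω_c = 92  ⇒  ω_c = 23/31
ω_c/ω_r = 23/31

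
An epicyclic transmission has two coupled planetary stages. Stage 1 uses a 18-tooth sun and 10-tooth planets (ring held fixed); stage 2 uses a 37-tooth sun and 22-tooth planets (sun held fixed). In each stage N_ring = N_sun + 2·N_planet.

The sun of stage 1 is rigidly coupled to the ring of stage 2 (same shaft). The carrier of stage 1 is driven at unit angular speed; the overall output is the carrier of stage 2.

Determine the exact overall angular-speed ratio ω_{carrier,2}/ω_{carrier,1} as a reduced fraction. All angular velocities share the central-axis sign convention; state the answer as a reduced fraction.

Stage 1: N_ring = 18 + 2·10 = 38
Stage 1: 18(ω_s−ω_c) = −38(ω_r−ω_c),  ω_r=0, ω_c=1
Stage 1: ω_s = 1 − (38/18)(0−1) = 28/9
  ⇒ ω_s¹/ω_c¹ = 28/9
Stage 2: N_ring = 37 + 2·22 = 81
Stage 2: 37(ω_s−ω_c) = −81(ω_r−ω_c),  ω_s=0, ω_r=1
Stage 2: 37(0−ω_c) = −81(1−ω_c)  ⇒  118ω_c = 81  ⇒  ω_c = 81/118
  ⇒ ω_c²/ω_r² = 81/118
Coupling ω_r² = ω_s¹ ⇒ overall = 28/9 × 81/118 = 126/59

126/59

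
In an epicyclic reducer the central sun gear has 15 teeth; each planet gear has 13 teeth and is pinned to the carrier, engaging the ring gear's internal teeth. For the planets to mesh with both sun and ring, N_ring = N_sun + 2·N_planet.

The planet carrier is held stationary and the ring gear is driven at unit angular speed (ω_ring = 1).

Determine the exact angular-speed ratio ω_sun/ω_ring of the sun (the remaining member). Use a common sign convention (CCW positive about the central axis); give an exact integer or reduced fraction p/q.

N_ring = 15 + 2·13 = 41
15(ω_s−ω_c) = −41(ω_r−ω_c),  ω_c=0, ω_r=1
ω_s = 0 − (41/15)(1−0) = -41/15
ω_s/ω_r = -41/15

-41/15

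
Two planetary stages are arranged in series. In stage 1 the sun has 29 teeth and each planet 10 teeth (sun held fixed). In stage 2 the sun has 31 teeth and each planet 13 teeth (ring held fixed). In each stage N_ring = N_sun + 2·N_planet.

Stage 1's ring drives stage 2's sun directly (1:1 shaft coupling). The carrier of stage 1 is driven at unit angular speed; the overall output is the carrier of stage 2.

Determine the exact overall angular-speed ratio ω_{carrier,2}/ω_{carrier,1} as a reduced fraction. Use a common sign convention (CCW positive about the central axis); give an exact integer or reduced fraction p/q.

1209/2156

Stage 1: N_ring = 29 + 2·10 = 49
Stage 1: 29(ω_s−ω_c) = −49(ω_r−ω_c),  ω_s=0, ω_c=1
Stage 1: ω_r = 1 − (29/49)(0−1) = 78/49
  ⇒ ω_r¹/ω_c¹ = 78/49
Stage 2: N_ring = 31 + 2·13 = 57
Stage 2: 31(ω_s−ω_c) = −57(ω_r−ω_c),  ω_r=0, ω_s=1
Stage 2: 31(1−ω_c) = −57(0−ω_c)  ⇒  88ω_c = 31  ⇒  ω_c = 31/88
  ⇒ ω_c²/ω_s² = 31/88
Coupling ω_s² = ω_r¹ ⇒ overall = 78/49 × 31/88 = 1209/2156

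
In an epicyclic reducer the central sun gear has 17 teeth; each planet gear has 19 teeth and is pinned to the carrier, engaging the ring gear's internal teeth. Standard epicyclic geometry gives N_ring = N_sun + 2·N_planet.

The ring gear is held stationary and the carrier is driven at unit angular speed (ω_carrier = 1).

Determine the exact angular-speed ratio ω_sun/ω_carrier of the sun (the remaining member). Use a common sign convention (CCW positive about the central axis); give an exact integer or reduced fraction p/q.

72/17

N_ring = 17 + 2·19 = 55
17(ω_s−ω_c) = −55(ω_r−ω_c),  ω_r=0, ω_c=1
ω_s = 1 − (55/17)(0−1) = 72/17
ω_s/ω_c = 72/17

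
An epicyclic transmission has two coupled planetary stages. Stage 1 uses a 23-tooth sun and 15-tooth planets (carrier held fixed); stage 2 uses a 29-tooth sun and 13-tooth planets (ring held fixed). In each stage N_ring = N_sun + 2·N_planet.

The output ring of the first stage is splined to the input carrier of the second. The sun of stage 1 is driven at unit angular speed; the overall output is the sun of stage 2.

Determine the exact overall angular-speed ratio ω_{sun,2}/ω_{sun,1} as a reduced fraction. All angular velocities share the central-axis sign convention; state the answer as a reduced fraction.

Stage 1: N_ring = 23 + 2·15 = 53
Stage 1: 23(ω_s−ω_c) = −53(ω_r−ω_c),  ω_c=0, ω_s=1
Stage 1: ω_r = 0 − (23/53)(1−0) = -23/53
  ⇒ ω_r¹/ω_s¹ = -23/53
Stage 2: N_ring = 29 + 2·13 = 55
Stage 2: 29(ω_s−ω_c) = −55(ω_r−ω_c),  ω_r=0, ω_c=1
Stage 2: ω_s = 1 − (55/29)(0−1) = 84/29
  ⇒ ω_s²/ω_c² = 84/29
Coupling ω_c² = ω_r¹ ⇒ overall = -23/53 × 84/29 = -1932/1537

-1932/1537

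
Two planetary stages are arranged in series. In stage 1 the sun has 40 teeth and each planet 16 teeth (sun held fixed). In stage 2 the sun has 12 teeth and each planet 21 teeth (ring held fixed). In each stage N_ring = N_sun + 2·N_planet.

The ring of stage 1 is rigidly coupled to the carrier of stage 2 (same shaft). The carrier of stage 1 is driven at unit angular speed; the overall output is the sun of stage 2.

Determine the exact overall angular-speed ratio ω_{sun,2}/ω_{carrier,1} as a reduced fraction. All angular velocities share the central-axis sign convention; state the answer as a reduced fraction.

77/9

Stage 1: N_ring = 40 + 2·16 = 72
Stage 1: 40(ω_s−ω_c) = −72(ω_r−ω_c),  ω_s=0, ω_c=1
Stage 1: ω_r = 1 − (40/72)(0−1) = 14/9
  ⇒ ω_r¹/ω_c¹ = 14/9
Stage 2: N_ring = 12 + 2·21 = 54
Stage 2: 12(ω_s−ω_c) = −54(ω_r−ω_c),  ω_r=0, ω_c=1
Stage 2: ω_s = 1 − (54/12)(0−1) = 11/2
  ⇒ ω_s²/ω_c² = 11/2
Coupling ω_c² = ω_r¹ ⇒ overall = 14/9 × 11/2 = 77/9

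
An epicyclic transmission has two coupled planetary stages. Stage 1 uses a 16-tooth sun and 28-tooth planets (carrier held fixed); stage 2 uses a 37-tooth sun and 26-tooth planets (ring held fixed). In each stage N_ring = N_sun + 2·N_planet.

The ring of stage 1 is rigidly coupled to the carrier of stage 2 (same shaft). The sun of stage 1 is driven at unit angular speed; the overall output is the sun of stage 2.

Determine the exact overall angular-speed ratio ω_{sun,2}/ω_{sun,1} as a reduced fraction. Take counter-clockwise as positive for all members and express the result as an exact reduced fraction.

-28/37

Stage 1: N_ring = 16 + 2·28 = 72
Stage 1: 16(ω_s−ω_c) = −72(ω_r−ω_c),  ω_c=0, ω_s=1
Stage 1: ω_r = 0 − (16/72)(1−0) = -2/9
  ⇒ ω_r¹/ω_s¹ = -2/9
Stage 2: N_ring = 37 + 2·26 = 89
Stage 2: 37(ω_s−ω_c) = −89(ω_r−ω_c),  ω_r=0, ω_c=1
Stage 2: ω_s = 1 − (89/37)(0−1) = 126/37
  ⇒ ω_s²/ω_c² = 126/37
Coupling ω_c² = ω_r¹ ⇒ overall = -2/9 × 126/37 = -28/37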